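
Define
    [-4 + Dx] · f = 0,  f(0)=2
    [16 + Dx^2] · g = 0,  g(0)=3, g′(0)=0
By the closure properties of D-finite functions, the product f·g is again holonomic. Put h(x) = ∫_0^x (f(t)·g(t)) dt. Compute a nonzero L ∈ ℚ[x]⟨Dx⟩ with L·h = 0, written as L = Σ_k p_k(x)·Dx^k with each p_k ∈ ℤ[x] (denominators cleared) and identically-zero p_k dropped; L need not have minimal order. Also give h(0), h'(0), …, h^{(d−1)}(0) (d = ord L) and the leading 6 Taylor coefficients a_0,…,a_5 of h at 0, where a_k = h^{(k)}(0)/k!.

f: a_k = 2, 8, 16, 64/3, 64/3, 256/15, …
g: a_k = 3, 0, -24, 0, 32, 0, …
L₀ := L_f ⊗_s L_g (sym. prod.), ord ≤ 2.
h=∫₀ˣh₀: take L = L₀·Dx.
L = 32·Dx - 8·Dx^2 + Dx^3  (order 3).
h: a_k = 0, 6, 12, 0, -32, -256/5, …
ICs: h(0) = 0, h′(0) = 6, h′′(0) = 24.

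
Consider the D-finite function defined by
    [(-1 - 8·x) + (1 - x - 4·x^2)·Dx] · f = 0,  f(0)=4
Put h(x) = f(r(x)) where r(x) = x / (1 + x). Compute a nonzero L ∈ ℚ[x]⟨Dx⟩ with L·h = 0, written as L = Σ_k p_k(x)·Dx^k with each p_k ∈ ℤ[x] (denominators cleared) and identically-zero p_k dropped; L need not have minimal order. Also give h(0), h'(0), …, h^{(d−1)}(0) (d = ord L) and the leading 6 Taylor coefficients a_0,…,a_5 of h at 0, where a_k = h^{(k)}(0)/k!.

f: a_k = 4, 4, 20, 36, 116, 260, …
f∘r: x↦r, Dx↦Dx/r' in L_f ⇒ L₀.
L = (1 + 9·x) + (-1 - 2·x + 3·x^2 + 4·x^3)·Dx  (order 1).
h: a_k = 4, 4, 16, 0, 64, -64, …
ICs: h(0) = 4.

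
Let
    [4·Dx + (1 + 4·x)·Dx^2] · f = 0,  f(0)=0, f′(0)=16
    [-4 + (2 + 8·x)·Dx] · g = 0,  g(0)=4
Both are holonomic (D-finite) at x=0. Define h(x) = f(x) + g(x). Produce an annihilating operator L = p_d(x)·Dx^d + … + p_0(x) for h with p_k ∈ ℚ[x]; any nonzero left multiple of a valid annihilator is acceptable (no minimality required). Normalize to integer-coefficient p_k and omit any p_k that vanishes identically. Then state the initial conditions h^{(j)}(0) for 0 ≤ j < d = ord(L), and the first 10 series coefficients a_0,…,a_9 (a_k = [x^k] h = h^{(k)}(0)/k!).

f: a_k = 0, 16, -32, 256/3, -256, 4096/5, -8192/3, 65536/7, -32768, 1048576/9, …
g: a_k = 4, 8, -8, 16, -40, 112, -336, 1056, -3432, 11440, …
L₀ := lclm(L_f,L_g); ord L₀ ≤ 2+1.
L = 8·Dx + (10 + 40·x)·Dx^2 + (1 + 8·x + 16·x^2)·Dx^3  (order 3).
h: a_k = 4, 24, -40, 304/3, -296, 4656/5, -9200/3, 72928/7, -36200, 1151536/9, …
ICs: h(0) = 4, h′(0) = 24, h′′(0) = -80.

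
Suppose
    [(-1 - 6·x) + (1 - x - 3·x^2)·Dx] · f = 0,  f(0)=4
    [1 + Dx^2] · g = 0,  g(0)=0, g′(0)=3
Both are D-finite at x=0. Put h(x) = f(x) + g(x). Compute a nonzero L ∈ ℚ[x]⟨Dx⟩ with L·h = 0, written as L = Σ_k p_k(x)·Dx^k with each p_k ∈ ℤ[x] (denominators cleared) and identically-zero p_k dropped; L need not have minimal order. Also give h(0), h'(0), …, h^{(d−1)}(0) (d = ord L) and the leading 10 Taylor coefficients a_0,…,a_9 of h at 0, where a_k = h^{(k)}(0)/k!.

f: a_k = 4, 4, 16, 28, 76, 160, 388, 868, 2032, 4636, …
g: a_k = 0, 3, 0, -1/2, 0, 1/40, 0, -1/1680, 0, 1/120960, …
L₀ := lclm(L_f,L_g); ord L₀ ≤ 1+2.
L = (43 + 292·x + 307·x^2 + 624·x^3 + 45·x^4 + 54·x^5) + (-9 - 7·x - 6·x^2 + 91·x^3 + 144·x^4 + 27·x^5 + 27·x^6)·Dx + (43 + 292·x + 307·x^2 + 624·x^3 + 45·x^4 + 54·x^5)·Dx^2 + (-9 - 7·x - 6·x^2 + 91·x^3 + 144·x^4 + 27·x^5 + 27·x^6)·Dx^3  (order 3).
h: a_k = 4, 7, 16, 55/2, 76, 6401/40, 388, 1458239/1680, 2032, 560770561/120960, …
ICs: h(0) = 4, h′(0) = 7, h′′(0) = 32.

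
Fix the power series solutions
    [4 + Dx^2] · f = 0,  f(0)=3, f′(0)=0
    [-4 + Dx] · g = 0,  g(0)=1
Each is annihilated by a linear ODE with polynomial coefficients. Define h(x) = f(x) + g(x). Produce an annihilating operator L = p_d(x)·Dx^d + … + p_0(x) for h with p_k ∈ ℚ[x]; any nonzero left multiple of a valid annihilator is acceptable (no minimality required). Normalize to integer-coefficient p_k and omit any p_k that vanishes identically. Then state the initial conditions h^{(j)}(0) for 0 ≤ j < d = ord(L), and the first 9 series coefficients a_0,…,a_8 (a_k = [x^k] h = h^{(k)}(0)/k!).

L = -16 + 4·Dx - 4·Dx^2 + Dx^3  (order 3).
h: a_k = 4, 4, 2, 32/3, 38/3, 128/15, 244/45, 1024/315, 74/45, …
ICs: h(0) = 4, h′(0) = 4, h′′(0) = 4.

f: a_k = 3, 0, -6, 0, 2, 0, -4/15, 0, 2/105, …
g: a_k = 1, 4, 8, 32/3, 32/3, 128/15, 256/45, 1024/315, 512/315, …
Sum ⇒ L₀ = lclm(L_f,L_g) in ℚ(x)⟨Dx⟩.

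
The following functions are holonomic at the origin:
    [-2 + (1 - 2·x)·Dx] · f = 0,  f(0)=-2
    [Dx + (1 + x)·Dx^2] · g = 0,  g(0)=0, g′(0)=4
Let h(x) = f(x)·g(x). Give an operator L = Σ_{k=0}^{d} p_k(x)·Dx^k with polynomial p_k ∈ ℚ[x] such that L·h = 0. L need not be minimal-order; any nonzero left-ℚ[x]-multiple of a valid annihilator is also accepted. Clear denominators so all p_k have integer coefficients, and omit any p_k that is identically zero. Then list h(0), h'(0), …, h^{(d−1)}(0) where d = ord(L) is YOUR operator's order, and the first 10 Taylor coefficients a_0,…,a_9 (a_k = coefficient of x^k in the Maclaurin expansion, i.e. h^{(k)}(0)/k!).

L = 2 + (3 + 6·x)·Dx + (-1 + x + 2·x^2)·Dx^2  (order 2).
h: a_k = 0, -8, -12, -80/3, -154/3, -1564/15, -1036/5, -14544/35, -29053/35, -523234/315, …
ICs: h(0) = 0, h′(0) = -8.

f: a_k = -2, -4, -8, -16, -32, -64, -128, -256, -512, -1024, …
g: a_k = 0, 4, -2, 4/3, -1, 4/5, -2/3, 4/7, -1/2, 4/9, …
L₀ := L_f ⊗_s L_g (sym. prod.), ord ≤ 2.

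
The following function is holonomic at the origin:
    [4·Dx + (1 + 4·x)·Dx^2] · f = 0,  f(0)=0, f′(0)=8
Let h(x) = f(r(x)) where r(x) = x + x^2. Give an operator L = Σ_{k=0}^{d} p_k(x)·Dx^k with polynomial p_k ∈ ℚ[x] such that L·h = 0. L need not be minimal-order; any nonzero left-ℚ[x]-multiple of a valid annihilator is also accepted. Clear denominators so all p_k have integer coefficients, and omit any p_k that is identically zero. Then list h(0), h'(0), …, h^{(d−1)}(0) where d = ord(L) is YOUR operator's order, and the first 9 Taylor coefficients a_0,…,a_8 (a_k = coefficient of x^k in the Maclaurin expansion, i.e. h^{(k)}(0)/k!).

L = 2·Dx + (1 + 2·x)·Dx^2  (order 2).
h: a_k = 0, 8, -8, 32/3, -16, 128/5, -128/3, 512/7, -128, …
ICs: h(0) = 0, h′(0) = 8.

f: a_k = 0, 8, -16, 128/3, -128, 2048/5, -4096/3, 32768/7, -16384, …
Substitute x→r, Dx→(1/r')Dx; clear ⇒ L₀.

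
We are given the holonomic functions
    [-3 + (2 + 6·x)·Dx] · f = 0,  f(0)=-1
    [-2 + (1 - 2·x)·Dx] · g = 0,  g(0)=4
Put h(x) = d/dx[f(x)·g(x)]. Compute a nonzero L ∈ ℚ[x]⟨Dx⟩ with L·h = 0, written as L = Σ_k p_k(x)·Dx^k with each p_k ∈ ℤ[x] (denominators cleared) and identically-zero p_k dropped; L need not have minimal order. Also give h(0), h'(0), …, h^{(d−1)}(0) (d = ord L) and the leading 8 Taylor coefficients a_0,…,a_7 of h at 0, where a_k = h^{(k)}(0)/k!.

f: a_k = -1, -3/2, 9/8, -27/16, 405/128, -1701/256, 15309/1024, -72171/2048, …
g: a_k = 4, 8, 16, 32, 64, 128, 256, 512, …
L₀ := L_f ⊗_s L_g (sym. prod.), ord ≤ 1.
Differentiate: ansatz ord ≤ ord L₀ ⇒ L.
L = (47 + 252·x + 108·x^2) + (-14 - 26·x + 72·x^2 + 72·x^3)·Dx  (order 1).
h: a_k = -14, -47, -645/4, -3035/8, -69205/64, -286257/128, -3176929/512, -11708435/1024, …
ICs: h(0) = -14.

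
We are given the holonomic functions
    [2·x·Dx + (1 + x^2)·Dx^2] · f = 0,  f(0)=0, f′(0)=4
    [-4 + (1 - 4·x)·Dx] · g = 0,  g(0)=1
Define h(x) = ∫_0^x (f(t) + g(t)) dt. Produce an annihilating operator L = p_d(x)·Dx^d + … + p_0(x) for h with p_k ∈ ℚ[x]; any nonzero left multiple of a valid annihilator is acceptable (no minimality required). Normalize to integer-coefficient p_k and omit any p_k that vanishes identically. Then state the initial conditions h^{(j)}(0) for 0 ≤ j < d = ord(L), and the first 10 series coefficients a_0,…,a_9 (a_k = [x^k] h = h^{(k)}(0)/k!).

f: a_k = 0, 4, 0, -4/3, 0, 4/5, 0, -4/7, 0, 4/9, …
g: a_k = 1, 4, 16, 64, 256, 1024, 4096, 16384, 65536, 262144, …
L₀ := lclm(L_f,L_g); ord L₀ ≤ 2+1.
Integrate: L := L₀·Dx.
L = (8 - 128·x - 24·x^2)·Dx^2 + (-49 + 8·x - 109·x^2 - 24·x^3)·Dx^3 + (4 - 15·x - 15·x^3 - 4·x^4)·Dx^4  (order 4).
h: a_k = 0, 1, 4, 16/3, 47/3, 256/5, 854/5, 4096/7, 28671/14, 65536/9, …
ICs: h(0) = 0, h′(0) = 1, h′′(0) = 8, h′′′(0) = 32.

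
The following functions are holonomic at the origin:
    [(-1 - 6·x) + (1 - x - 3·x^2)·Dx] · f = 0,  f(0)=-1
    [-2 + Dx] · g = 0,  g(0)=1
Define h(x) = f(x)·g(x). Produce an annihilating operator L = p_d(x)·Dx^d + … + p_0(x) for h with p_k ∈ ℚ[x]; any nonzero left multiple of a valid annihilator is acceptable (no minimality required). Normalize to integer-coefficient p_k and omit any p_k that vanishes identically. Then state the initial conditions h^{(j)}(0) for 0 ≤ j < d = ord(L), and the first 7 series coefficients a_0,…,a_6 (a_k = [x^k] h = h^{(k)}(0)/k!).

f: a_k = -1, -1, -4, -7, -19, -40, -97, …
g: a_k = 1, 2, 2, 4/3, 2/3, 4/15, 4/45, …
Product ⇒ symmetric product L₀, ord ≤ 1.
L = (3 + 4·x - 6·x^2) + (-1 + x + 3·x^2)·Dx  (order 1).
h: a_k = -1, -3, -8, -55/3, -43, -1474/15, -10231/45, …
ICs: h(0) = -1.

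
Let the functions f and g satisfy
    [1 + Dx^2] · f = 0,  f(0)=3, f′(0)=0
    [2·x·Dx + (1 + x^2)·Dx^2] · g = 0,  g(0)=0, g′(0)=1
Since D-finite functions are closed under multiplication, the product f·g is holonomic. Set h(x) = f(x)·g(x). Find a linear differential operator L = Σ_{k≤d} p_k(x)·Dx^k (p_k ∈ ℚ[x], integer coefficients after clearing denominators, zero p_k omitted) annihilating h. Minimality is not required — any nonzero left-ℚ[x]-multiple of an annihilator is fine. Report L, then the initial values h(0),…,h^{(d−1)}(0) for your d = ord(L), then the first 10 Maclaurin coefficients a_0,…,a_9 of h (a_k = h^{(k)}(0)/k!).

L = (10 + 26·x^2 + 11·x^4 + 4·x^6 + x^8) + (12·x + 20·x^3 + 12·x^5 + 4·x^7)·Dx + (12 + 32·x^2 + 18·x^4 + 8·x^6 + 2·x^8)·Dx^2 + (12·x + 20·x^3 + 12·x^5 + 4·x^7)·Dx^3 + (2 + 6·x^2 + 7·x^4 + 4·x^6 + x^8)·Dx^4  (order 4).
h: a_k = 0, 3, 0, -5/2, 0, 49/40, 0, -1301/1680, 0, 23147/40320, …
ICs: h(0) = 0, h′(0) = 3, h′′(0) = 0, h′′′(0) = -15.

f: a_k = 3, 0, -3/2, 0, 1/8, 0, -1/240, 0, 1/13440, 0, …
g: a_k = 0, 1, 0, -1/3, 0, 1/5, 0, -1/7, 0, 1/9, …
L₀ := L_f ⊗_s L_g (sym. prod.), ord ≤ 4.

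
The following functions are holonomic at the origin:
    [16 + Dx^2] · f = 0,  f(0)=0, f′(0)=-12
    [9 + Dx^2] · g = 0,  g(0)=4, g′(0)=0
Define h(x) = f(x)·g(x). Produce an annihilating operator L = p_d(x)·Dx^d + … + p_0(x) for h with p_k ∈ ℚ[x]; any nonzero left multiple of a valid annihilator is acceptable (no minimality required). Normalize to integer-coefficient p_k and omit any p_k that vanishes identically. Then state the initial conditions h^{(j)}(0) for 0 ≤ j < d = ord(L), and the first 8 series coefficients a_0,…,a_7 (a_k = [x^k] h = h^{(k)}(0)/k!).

L = 49 + 50·Dx^2 + Dx^4  (order 4).
h: a_k = 0, -48, 0, 344, 0, -4202/5, 0, 102943/105, …
ICs: h(0) = 0, h′(0) = -48, h′′(0) = 0, h′′′(0) = 2064.

f: a_k = 0, -12, 0, 32, 0, -128/5, 0, 1024/105, …
g: a_k = 4, 0, -18, 0, 27/2, 0, -81/20, 0, …
h₀=f·g: eliminate ⇒ L₀, order ≤ 2·2.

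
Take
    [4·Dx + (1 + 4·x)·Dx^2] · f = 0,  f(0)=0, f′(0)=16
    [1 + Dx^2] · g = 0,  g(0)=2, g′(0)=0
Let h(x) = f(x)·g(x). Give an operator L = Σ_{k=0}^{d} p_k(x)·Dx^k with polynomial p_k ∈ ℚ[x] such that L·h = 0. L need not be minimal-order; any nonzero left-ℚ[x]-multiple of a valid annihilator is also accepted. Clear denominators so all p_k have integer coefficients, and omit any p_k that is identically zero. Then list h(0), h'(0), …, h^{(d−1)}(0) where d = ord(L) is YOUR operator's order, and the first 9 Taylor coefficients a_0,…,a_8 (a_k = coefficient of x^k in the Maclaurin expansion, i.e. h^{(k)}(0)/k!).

f: a_k = 0, 16, -32, 256/3, -256, 4096/5, -8192/3, 65536/7, -32768, …
g: a_k = 2, 0, -1, 0, 1/12, 0, -1/360, 0, 1/20160, …
f·g: L₀ = L_f ⊗_s L_g, ord ≤ 2·2.
L = (-147 - 144·x - 224·x^2 + 256·x^3 + 256·x^4) + (-56 - 160·x + 384·x^2 + 512·x^3)·Dx + (-150 - 160·x - 192·x^2 + 512·x^3 + 512·x^4)·Dx^2 + (-56 - 160·x + 384·x^2 + 512·x^3)·Dx^3 + (-3 - 16·x + 32·x^2 + 256·x^3 + 256·x^4)·Dx^4  (order 4).
h: a_k = 0, 32, -64, 464/3, -480, 7772/5, -5208, 1880806/105, -2827196/45, …
ICs: h(0) = 0, h′(0) = 32, h′′(0) = -128, h′′′(0) = 928.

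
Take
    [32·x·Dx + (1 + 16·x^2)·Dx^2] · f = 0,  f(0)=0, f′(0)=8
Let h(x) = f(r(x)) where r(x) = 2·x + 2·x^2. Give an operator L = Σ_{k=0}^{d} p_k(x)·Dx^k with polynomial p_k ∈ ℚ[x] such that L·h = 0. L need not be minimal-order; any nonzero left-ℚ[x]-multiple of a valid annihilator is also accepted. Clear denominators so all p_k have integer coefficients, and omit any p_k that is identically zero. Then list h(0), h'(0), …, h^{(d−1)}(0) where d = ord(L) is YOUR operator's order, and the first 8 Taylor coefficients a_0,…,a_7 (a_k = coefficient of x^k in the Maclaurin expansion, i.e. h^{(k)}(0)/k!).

f: a_k = 0, 8, 0, -128/3, 0, 2048/5, 0, -32768/7, …
L₀ from L_f via x↦r, Dx↦r'^{-1}Dx.
L = (-2 + 128·x + 512·x^2 + 768·x^3 + 384·x^4)·Dx + (1 + 2·x + 64·x^2 + 256·x^3 + 320·x^4 + 128·x^5)·Dx^2  (order 2).
h: a_k = 0, 16, 16, -1024/3, -1024, 60416/5, 195584/3, -3276800/7, …
ICs: h(0) = 0, h′(0) = 16.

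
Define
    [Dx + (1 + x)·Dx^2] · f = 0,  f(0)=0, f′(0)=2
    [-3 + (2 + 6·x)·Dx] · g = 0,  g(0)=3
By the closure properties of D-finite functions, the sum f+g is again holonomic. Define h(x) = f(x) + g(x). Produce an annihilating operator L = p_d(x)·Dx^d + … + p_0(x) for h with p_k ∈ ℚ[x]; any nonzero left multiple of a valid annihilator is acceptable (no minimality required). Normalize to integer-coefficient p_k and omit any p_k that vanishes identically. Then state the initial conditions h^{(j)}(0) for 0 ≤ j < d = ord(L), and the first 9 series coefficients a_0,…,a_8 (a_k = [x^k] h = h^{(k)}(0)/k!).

L = (-15 + 9·x)·Dx + (-19 - 6·x + 45·x^2)·Dx^2 + (-2 - 2·x + 18·x^2 + 18·x^3)·Dx^3  (order 3).
h: a_k = 3, 13/2, -35/8, 275/48, -1279/128, 26027/1280, -138805/3072, 1519687/14336, -8452199/32768, …
ICs: h(0) = 3, h′(0) = 13/2, h′′(0) = -35/4.

f: a_k = 0, 2, -1, 2/3, -1/2, 2/5, -1/3, 2/7, -1/4, …
g: a_k = 3, 9/2, -27/8, 81/16, -1215/128, 5103/256, -45927/1024, 216513/2048, -8444007/32768, …
L₀ := lclm(L_f,L_g); ord L₀ ≤ 2+1.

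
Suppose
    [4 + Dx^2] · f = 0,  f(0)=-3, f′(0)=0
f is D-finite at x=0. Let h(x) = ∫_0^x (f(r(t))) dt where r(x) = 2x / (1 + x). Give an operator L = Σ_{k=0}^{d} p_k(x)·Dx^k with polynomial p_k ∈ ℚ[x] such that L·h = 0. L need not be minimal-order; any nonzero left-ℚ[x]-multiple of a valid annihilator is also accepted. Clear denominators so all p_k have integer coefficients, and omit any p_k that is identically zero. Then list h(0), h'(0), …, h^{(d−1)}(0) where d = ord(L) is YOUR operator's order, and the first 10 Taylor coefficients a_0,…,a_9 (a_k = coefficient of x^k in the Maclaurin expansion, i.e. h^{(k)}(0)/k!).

L = 16·Dx + (2 + 6·x + 6·x^2 + 2·x^3)·Dx^2 + (1 + 4·x + 6·x^2 + 4·x^3 + x^4)·Dx^3  (order 3).
h: a_k = 0, -3, 0, 8, -12, 8, 16/3, -392/15, 246/5, -12568/189, …
ICs: h(0) = 0, h′(0) = -3, h′′(0) = 0.

f: a_k = -3, 0, 6, 0, -2, 0, 4/15, 0, -2/105, 0, …
Change of var in L_f (x↦r) gives L₀.
h=∫h₀ ⇒ L = L₀·Dx.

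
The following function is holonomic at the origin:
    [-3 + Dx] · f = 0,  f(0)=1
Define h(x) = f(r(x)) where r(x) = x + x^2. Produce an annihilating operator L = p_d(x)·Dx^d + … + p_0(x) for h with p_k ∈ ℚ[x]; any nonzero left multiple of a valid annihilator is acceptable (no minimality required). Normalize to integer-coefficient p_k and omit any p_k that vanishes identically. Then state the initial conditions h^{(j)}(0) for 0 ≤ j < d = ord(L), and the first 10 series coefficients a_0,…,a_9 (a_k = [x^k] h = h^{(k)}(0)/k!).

L = (-3 - 6·x) + Dx  (order 1).
h: a_k = 1, 3, 15/2, 27/2, 171/8, 1161/40, 2871/80, 4509/112, 188217/4480, 182979/4480, …
ICs: h(0) = 1.

f: a_k = 1, 3, 9/2, 9/2, 27/8, 81/40, 81/80, 243/560, 729/4480, 243/4480, …
L₀ from L_f via x↦r, Dx↦r'^{-1}Dx.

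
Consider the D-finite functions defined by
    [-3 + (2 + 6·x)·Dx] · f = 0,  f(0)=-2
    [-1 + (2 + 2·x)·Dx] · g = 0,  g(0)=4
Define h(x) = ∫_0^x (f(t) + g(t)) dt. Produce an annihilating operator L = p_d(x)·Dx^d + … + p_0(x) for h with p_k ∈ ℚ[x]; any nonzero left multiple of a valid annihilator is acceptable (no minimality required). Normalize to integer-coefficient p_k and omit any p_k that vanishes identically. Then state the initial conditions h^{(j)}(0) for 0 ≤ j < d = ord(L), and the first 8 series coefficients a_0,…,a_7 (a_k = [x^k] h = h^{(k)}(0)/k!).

f: a_k = -2, -3, 9/4, -27/8, 405/64, -1701/128, 15309/512, -72171/1024, …
g: a_k = 4, 2, -1/2, 1/4, -5/32, 7/64, -21/256, 33/512, …
Sum ⇒ L₀ = lclm(L_f,L_g) in ℚ(x)⟨Dx⟩.
∫: right-multiply L₀ by Dx.
L = -3·Dx + (8 + 12·x)·Dx^2 + (4 + 16·x + 12·x^2)·Dx^3  (order 3).
h: a_k = 0, 2, -1/2, 7/12, -25/32, 79/64, -1687/768, 2181/512, …
ICs: h(0) = 0, h′(0) = 2, h′′(0) = -1.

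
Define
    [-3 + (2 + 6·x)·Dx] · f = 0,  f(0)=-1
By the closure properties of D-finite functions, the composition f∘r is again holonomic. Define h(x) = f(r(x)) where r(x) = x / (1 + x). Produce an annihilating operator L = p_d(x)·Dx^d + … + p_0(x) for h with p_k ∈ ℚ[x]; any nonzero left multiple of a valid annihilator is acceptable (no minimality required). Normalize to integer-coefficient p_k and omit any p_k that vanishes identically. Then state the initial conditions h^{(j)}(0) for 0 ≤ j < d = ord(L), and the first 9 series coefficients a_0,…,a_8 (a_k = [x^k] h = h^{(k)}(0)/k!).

L = -3 + (2 + 10·x + 8·x^2)·Dx  (order 1).
h: a_k = -1, -3/2, 21/8, -87/16, 1677/128, -9069/256, 106305/1024, -658335/2048, 33903165/32768, …
ICs: h(0) = -1.

f: a_k = -1, -3/2, 9/8, -27/16, 405/128, -1701/256, 15309/1024, -72171/2048, 2814669/32768, …
h₀=f(r): pull back L_f along r ⇒ L₀.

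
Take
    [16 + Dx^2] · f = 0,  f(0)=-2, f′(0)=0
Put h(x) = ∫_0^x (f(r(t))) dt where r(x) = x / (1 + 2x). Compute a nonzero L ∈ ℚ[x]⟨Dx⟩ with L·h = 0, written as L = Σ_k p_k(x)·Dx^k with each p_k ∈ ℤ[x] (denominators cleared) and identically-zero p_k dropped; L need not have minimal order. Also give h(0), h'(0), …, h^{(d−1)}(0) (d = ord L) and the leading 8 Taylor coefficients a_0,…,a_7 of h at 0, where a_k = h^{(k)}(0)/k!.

f: a_k = -2, 0, 16, 0, -64/3, 0, 512/45, 0, …
L₀ from L_f via x↦r, Dx↦r'^{-1}Dx.
h=∫h₀ ⇒ L = L₀·Dx.
L = 16·Dx + (4 + 24·x + 48·x^2 + 32·x^3)·Dx^2 + (1 + 8·x + 24·x^2 + 32·x^3 + 16·x^4)·Dx^3  (order 3).
h: a_k = 0, -2, 0, 16/3, -16, 512/15, -512/9, 2816/45, …
ICs: h(0) = 0, h′(0) = -2, h′′(0) = 0.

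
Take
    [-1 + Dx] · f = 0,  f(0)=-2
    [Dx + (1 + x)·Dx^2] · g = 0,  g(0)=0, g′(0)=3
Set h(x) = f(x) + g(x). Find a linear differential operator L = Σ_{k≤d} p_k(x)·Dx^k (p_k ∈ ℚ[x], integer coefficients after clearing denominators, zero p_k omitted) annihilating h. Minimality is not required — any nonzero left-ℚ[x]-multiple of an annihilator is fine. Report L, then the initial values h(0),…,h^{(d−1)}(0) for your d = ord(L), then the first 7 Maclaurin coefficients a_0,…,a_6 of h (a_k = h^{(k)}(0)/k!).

L = (-3 - x)·Dx + (1 - 2·x - x^2)·Dx^2 + (2 + 3·x + x^2)·Dx^3  (order 3).
h: a_k = -2, 1, -5/2, 2/3, -5/6, 7/12, -181/360, …
ICs: h(0) = -2, h′(0) = 1, h′′(0) = -5.

f: a_k = -2, -2, -1, -1/3, -1/12, -1/60, -1/360, …
g: a_k = 0, 3, -3/2, 1, -3/4, 3/5, -1/2, …
h₀=f+g: left-lcm gives L₀, ord ≤ 3.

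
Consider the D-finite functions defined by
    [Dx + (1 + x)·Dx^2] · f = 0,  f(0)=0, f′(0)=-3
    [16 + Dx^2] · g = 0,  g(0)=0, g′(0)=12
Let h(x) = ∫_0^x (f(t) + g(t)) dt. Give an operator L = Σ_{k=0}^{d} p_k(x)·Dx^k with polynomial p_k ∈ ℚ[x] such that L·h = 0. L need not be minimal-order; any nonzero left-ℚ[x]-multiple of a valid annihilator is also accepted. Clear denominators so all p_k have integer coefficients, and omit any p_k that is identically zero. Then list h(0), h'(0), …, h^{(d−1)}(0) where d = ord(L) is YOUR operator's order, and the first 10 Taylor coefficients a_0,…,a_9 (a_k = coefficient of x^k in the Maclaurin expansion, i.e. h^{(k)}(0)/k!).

f: a_k = 0, -3, 3/2, -1, 3/4, -3/5, 1/2, -3/7, 3/8, -1/3, …
g: a_k = 0, 12, 0, -32, 0, 128/5, 0, -1024/105, 0, 2048/945, …
h₀=f+g: left-lcm gives L₀, ord ≤ 4.
∫: right-multiply L₀ by Dx.
L = (176 + 256·x + 128·x^2)·Dx^2 + (144 + 400·x + 384·x^2 + 128·x^3)·Dx^3 + (11 + 16·x + 8·x^2)·Dx^4 + (9 + 25·x + 24·x^2 + 8·x^3)·Dx^5  (order 5).
h: a_k = 0, 0, 9/2, 1/2, -33/4, 3/20, 25/6, 1/14, -1069/840, 1/24, …
ICs: h(0) = 0, h′(0) = 0, h′′(0) = 9, h′′′(0) = 3, h′′′′(0) = -198.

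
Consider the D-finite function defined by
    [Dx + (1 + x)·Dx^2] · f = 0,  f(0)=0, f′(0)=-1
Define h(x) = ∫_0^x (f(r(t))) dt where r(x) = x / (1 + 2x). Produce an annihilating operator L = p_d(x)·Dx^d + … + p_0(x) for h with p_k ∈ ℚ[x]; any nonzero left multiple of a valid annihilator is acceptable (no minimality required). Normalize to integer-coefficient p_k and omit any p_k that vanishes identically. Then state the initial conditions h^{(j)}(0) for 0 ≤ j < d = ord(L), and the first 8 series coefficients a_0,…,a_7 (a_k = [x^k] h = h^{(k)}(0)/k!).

f: a_k = 0, -1, 1/2, -1/3, 1/4, -1/5, 1/6, -1/7, …
f∘r: x↦r, Dx↦Dx/r' in L_f ⇒ L₀.
h=∫h₀ ⇒ L = L₀·Dx.
L = (5 + 12·x)·Dx^2 + (1 + 5·x + 6·x^2)·Dx^3  (order 3).
h: a_k = 0, 0, -1/2, 5/6, -19/12, 13/4, -211/30, 95/6, …
ICs: h(0) = 0, h′(0) = 0, h′′(0) = -1.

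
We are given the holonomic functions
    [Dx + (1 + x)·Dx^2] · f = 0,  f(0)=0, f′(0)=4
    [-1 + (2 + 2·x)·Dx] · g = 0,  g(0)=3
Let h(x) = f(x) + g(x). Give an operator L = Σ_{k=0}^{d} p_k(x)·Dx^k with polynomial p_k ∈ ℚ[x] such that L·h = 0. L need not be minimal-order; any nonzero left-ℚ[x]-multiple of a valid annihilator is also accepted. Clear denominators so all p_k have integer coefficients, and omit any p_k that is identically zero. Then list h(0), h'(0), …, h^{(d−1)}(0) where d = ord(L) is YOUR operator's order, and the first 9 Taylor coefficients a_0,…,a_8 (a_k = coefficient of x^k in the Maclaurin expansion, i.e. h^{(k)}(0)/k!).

L = Dx + (5 + 5·x)·Dx^2 + (2 + 4·x + 2·x^2)·Dx^3  (order 3).
h: a_k = 3, 11/2, -19/8, 73/48, -143/128, 1129/1280, -2237/3072, 8885/14336, -17671/32768, …
ICs: h(0) = 3, h′(0) = 11/2, h′′(0) = -19/4.

f: a_k = 0, 4, -2, 4/3, -1, 4/5, -2/3, 4/7, -1/2, …
g: a_k = 3, 3/2, -3/8, 3/16, -15/128, 21/256, -63/1024, 99/2048, -1287/32768, …
Weyl lclm of L_f,L_g ⇒ L₀ (ord ≤ 3).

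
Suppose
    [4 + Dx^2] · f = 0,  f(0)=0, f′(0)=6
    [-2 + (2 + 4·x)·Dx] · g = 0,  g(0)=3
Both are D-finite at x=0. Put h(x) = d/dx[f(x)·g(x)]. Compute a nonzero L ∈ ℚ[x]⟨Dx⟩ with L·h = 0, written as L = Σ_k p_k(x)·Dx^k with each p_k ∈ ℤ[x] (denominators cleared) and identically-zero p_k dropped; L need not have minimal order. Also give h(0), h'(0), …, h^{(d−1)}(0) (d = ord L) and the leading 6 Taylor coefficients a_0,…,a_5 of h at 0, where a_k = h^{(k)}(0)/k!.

L = (53 + 288·x + 544·x^2 + 512·x^3 + 256·x^4) + (-2 - 36·x - 96·x^2 - 64·x^3)·Dx + (7 + 44·x + 108·x^2 + 128·x^3 + 64·x^4)·Dx^2  (order 2).
h: a_k = 18, 36, -63, -12, -57/4, 729/10, …
ICs: h(0) = 18, h′(0) = 36.

f: a_k = 0, 6, 0, -4, 0, 4/5, …
g: a_k = 3, 3, -3/2, 3/2, -15/8, 21/8, …
L₀ := L_f ⊗_s L_g (sym. prod.), ord ≤ 2.
h₀' ⇒ L via d/dx closure of L₀.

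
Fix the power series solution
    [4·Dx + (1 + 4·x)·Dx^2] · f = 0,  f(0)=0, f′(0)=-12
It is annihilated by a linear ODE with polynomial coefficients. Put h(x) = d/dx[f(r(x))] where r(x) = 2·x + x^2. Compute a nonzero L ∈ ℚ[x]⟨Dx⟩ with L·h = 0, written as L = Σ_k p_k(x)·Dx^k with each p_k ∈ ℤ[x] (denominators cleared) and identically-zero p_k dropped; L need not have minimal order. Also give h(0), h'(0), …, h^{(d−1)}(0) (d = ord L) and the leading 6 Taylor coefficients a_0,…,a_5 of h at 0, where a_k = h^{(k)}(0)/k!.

f: a_k = 0, -12, 24, -64, 192, -3072/5, …
Change of var in L_f (x↦r) gives L₀.
h=h₀': d/dx-closure on L₀ ⇒ L.
L = (7 + 8·x + 4·x^2) + (1 + 9·x + 12·x^2 + 4·x^3)·Dx  (order 1).
h: a_k = -24, 168, -1248, 9312, -69504, 518784, …
ICs: h(0) = -24.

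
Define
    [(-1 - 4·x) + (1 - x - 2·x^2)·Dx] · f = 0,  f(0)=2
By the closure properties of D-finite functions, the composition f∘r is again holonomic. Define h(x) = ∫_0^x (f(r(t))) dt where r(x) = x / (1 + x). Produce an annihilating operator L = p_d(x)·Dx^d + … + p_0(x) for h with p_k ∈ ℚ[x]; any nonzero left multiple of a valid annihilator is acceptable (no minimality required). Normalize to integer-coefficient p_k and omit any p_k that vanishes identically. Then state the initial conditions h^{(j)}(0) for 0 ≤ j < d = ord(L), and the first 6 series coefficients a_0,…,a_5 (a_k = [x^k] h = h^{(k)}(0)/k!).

f: a_k = 2, 2, 6, 10, 22, 42, …
h₀=f(r): pull back L_f along r ⇒ L₀.
Integrate: L := L₀·Dx.
L = (1 + 5·x)·Dx + (-1 - 2·x + x^2 + 2·x^3)·Dx^2  (order 2).
h: a_k = 0, 2, 1, 4/3, 0, 8/5, …
ICs: h(0) = 0, h′(0) = 2.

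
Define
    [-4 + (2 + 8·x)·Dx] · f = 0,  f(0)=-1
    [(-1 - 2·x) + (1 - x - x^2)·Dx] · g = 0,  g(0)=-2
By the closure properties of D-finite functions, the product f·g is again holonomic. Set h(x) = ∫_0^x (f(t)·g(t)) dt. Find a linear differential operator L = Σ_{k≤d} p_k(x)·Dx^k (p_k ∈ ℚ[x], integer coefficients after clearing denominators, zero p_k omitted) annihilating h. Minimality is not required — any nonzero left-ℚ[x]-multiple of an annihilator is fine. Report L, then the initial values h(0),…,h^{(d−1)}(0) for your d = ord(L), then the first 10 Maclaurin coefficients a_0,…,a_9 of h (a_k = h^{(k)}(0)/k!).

f: a_k = -1, -2, 2, -4, 10, -28, 84, -264, 858, -2860, …
g: a_k = -2, -2, -4, -6, -10, -16, -26, -42, -68, -110, …
L₀ := L_f ⊗_s L_g (sym. prod.), ord ≤ 1.
Integrate: L := L₀·Dx.
L = (3 + 4·x + 6·x^2)·Dx + (-1 - 3·x + 5·x^2 + 4·x^3)·Dx^2  (order 2).
h: a_k = 0, 2, 3, 4/3, 9/2, 2/5, 38/3, -90/7, 257/4, -1292/9, …
ICs: h(0) = 0, h′(0) = 2.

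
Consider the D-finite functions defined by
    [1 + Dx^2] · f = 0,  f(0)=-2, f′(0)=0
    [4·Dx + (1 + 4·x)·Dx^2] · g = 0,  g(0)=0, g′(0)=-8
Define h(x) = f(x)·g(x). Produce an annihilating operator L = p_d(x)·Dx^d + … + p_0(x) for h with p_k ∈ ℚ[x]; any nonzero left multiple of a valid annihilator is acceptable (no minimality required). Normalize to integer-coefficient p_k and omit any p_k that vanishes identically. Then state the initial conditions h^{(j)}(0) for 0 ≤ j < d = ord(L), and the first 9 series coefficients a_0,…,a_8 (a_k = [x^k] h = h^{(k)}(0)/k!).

L = (-147 - 144·x - 224·x^2 + 256·x^3 + 256·x^4) + (-56 - 160·x + 384·x^2 + 512·x^3)·Dx + (-150 - 160·x - 192·x^2 + 512·x^3 + 512·x^4)·Dx^2 + (-56 - 160·x + 384·x^2 + 512·x^3)·Dx^3 + (-3 - 16·x + 32·x^2 + 256·x^3 + 256·x^4)·Dx^4  (order 4).
h: a_k = 0, 16, -32, 232/3, -240, 3886/5, -2604, 940403/105, -1413598/45, …
ICs: h(0) = 0, h′(0) = 16, h′′(0) = -64, h′′′(0) = 464.

f: a_k = -2, 0, 1, 0, -1/12, 0, 1/360, 0, -1/20160, …
g: a_k = 0, -8, 16, -128/3, 128, -2048/5, 4096/3, -32768/7, 16384, …
Sym-product of L_f,L_g gives L₀ (≤ ord 4).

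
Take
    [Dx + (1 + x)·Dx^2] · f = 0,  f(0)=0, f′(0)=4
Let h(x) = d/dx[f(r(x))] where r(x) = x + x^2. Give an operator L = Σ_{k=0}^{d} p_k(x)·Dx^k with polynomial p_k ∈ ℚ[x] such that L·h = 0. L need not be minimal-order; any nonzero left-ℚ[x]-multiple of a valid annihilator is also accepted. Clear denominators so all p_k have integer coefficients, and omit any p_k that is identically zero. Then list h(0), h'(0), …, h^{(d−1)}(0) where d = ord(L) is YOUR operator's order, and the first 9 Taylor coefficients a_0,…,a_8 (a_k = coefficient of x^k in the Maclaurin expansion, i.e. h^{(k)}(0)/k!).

f: a_k = 0, 4, -2, 4/3, -1, 4/5, -2/3, 4/7, -1/2, …
L₀ from L_f via x↦r, Dx↦r'^{-1}Dx.
Differentiate: ansatz ord ≤ ord L₀ ⇒ L.
L = (-1 + 2·x + 2·x^2) + (1 + 3·x + 3·x^2 + 2·x^3)·Dx  (order 1).
h: a_k = 4, 4, -8, 4, 4, -8, 4, 4, -8, …
ICs: h(0) = 4.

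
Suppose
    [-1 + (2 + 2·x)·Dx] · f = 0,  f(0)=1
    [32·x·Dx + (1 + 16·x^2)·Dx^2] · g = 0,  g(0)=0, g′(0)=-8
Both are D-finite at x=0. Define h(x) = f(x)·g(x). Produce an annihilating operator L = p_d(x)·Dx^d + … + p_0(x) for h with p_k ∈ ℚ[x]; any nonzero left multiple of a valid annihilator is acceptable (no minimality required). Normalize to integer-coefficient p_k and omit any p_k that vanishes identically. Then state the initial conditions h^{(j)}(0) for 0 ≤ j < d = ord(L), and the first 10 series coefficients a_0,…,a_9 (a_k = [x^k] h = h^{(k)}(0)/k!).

f: a_k = 1, 1/2, -1/8, 1/16, -5/128, 7/256, -21/1024, 33/2048, -429/32768, 715/65536, …
g: a_k = 0, -8, 0, 128/3, 0, -2048/5, 0, 32768/7, 0, -524288/9, …
h₀=f·g: eliminate ⇒ L₀, order ≤ 1·2.
L = (3 - 64·x - 16·x^2) + (-4 + 124·x + 192·x^2 + 64·x^3)·Dx + (4 + 8·x + 68·x^2 + 128·x^3 + 64·x^4)·Dx^2  (order 2).
h: a_k = 0, -8, -4, 131/3, 125/6, -99509/240, -97129/480, 63582493/13440, 62254327/26880, -15179450477/258048, …
ICs: h(0) = 0, h′(0) = -8.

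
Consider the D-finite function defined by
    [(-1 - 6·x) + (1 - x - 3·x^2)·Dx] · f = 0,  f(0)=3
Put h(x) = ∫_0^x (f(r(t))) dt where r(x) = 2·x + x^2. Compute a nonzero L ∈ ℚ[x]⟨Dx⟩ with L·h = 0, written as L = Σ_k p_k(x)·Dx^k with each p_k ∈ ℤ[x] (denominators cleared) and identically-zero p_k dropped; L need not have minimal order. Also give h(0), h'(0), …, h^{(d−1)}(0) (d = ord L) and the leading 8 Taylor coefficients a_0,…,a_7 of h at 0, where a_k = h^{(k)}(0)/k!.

f: a_k = 3, 3, 12, 21, 57, 120, 291, 651, …
h₀=f(r): pull back L_f along r ⇒ L₀.
∫: right-multiply L₀ by Dx.
L = (2 + 26·x + 36·x^2 + 12·x^3)·Dx + (-1 + 2·x + 13·x^2 + 12·x^3 + 3·x^4)·Dx^2  (order 2).
h: a_k = 0, 3, 3, 17, 54, 1176/5, 965, 29613/7, …
ICs: h(0) = 0, h′(0) = 3.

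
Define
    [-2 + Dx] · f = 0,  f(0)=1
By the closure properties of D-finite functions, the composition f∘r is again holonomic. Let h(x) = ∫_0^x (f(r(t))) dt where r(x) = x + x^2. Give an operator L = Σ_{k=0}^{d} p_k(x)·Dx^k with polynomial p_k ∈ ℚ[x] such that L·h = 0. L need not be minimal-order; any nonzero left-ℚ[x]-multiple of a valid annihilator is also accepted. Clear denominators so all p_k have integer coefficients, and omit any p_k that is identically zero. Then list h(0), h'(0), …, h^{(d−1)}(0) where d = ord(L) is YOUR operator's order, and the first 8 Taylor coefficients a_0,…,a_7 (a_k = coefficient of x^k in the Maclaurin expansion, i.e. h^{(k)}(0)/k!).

L = (-2 - 4·x)·Dx + Dx^2  (order 2).
h: a_k = 0, 1, 1, 4/3, 4/3, 4/3, 52/45, 304/315, …
ICs: h(0) = 0, h′(0) = 1.

f: a_k = 1, 2, 2, 4/3, 2/3, 4/15, 4/45, 8/315, …
Change of var in L_f (x↦r) gives L₀.
h=∫₀ˣh₀: take L = L₀·Dx.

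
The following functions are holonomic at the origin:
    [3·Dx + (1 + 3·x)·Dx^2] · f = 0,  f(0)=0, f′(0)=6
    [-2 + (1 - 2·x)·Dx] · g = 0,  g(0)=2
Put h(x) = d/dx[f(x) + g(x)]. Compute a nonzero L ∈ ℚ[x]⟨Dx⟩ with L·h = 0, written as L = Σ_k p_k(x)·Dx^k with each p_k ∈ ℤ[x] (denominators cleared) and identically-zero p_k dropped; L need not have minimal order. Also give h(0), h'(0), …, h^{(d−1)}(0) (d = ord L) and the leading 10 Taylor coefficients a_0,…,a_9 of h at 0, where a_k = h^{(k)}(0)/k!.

L = (-144 - 72·x) + (-6 - 216·x - 144·x^2)·Dx + (7 + 13·x - 36·x^2 - 36·x^3)·Dx^2  (order 2).
h: a_k = 10, -2, 102, -34, 806, -690, 6166, -9026, 48582, -97618, …
ICs: h(0) = 10, h′(0) = -2.

f: a_k = 0, 6, -9, 18, -81/2, 486/5, -243, 4374/7, -6561/4, 4374, …
g: a_k = 2, 4, 8, 16, 32, 64, 128, 256, 512, 1024, …
Weyl lclm of L_f,L_g ⇒ L₀ (ord ≤ 3).
Derive L from L₀ (diff closure).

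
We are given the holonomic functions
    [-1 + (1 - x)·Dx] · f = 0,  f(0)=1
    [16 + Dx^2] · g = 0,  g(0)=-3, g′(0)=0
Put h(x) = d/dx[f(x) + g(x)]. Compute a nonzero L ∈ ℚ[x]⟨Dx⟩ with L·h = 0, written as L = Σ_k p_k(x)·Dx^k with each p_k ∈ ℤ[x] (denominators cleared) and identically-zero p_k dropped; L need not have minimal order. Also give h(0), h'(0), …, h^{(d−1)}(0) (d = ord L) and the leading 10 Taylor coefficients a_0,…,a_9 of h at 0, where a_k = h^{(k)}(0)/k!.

L = (448 - 512·x + 256·x^2) + (-176 + 432·x - 384·x^2 + 128·x^3)·Dx + (28 - 32·x + 16·x^2)·Dx^2 + (-11 + 27·x - 24·x^2 + 8·x^3)·Dx^3  (order 3).
h: a_k = 1, 50, 3, -124, 5, 542/5, 7, -3256/105, 9, 17642/945, …
ICs: h(0) = 1, h′(0) = 50, h′′(0) = 6.

f: a_k = 1, 1, 1, 1, 1, 1, 1, 1, 1, 1, …
g: a_k = -3, 0, 24, 0, -32, 0, 256/15, 0, -512/105, 0, …
L₀ := lclm(L_f,L_g); ord L₀ ≤ 1+2.
h=h₀': d/dx-closure on L₀ ⇒ L.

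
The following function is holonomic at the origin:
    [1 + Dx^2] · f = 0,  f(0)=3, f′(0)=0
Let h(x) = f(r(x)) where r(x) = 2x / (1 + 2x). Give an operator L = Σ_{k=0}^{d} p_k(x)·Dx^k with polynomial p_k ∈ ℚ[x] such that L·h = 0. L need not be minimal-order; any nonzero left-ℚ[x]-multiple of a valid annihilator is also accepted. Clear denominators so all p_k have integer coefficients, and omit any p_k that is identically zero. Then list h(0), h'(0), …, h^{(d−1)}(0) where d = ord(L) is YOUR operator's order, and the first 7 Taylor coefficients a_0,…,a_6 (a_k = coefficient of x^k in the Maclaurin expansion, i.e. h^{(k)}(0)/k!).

f: a_k = 3, 0, -3/2, 0, 1/8, 0, -1/240, …
Substitute x→r, Dx→(1/r')Dx; clear ⇒ L₀.
L = 4 + (4 + 24·x + 48·x^2 + 32·x^3)·Dx + (1 + 8·x + 24·x^2 + 32·x^3 + 16·x^4)·Dx^2  (order 2).
h: a_k = 3, 0, -6, 24, -70, 176, -6004/15, …
ICs: h(0) = 3, h′(0) = 0.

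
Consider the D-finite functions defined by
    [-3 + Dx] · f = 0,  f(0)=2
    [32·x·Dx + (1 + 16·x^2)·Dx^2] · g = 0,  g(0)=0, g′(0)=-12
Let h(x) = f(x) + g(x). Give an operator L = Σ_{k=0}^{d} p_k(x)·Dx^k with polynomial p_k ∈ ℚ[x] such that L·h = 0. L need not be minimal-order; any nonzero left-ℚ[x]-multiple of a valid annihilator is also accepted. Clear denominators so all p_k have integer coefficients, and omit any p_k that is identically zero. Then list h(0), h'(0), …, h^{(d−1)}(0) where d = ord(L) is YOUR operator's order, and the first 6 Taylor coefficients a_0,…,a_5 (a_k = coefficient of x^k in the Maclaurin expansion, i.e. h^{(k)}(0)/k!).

L = (96 - 288·x - 4608·x^2 - 4608·x^3)·Dx + (-41 + 1248·x^2 - 2304·x^4)·Dx^2 + (3 + 32·x + 96·x^2 + 512·x^3 + 768·x^4)·Dx^3  (order 3).
h: a_k = 2, -6, 9, 73, 27/4, -12207/20, …
ICs: h(0) = 2, h′(0) = -6, h′′(0) = 18.

f: a_k = 2, 6, 9, 9, 27/4, 81/20, …
g: a_k = 0, -12, 0, 64, 0, -3072/5, …
L₀ := lclm(L_f,L_g); ord L₀ ≤ 1+2.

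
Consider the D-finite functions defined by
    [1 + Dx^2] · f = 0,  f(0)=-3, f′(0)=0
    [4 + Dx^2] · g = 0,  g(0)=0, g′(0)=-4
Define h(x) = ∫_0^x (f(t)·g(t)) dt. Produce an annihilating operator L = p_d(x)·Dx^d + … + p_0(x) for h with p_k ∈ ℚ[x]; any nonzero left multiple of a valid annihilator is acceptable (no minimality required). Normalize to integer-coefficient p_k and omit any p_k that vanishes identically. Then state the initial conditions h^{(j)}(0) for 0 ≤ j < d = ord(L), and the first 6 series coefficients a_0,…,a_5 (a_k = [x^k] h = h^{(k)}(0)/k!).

f: a_k = -3, 0, 3/2, 0, -1/8, 0, …
g: a_k = 0, -4, 0, 8/3, 0, -8/15, …
Sym-product of L_f,L_g gives L₀ (≤ ord 4).
h=∫h₀ ⇒ L = L₀·Dx.
L = 9·Dx + 10·Dx^3 + Dx^5  (order 5).
h: a_k = 0, 0, 6, 0, -7/2, 0, …
ICs: h(0) = 0, h′(0) = 0, h′′(0) = 12, h′′′(0) = 0, h′′′′(0) = -84.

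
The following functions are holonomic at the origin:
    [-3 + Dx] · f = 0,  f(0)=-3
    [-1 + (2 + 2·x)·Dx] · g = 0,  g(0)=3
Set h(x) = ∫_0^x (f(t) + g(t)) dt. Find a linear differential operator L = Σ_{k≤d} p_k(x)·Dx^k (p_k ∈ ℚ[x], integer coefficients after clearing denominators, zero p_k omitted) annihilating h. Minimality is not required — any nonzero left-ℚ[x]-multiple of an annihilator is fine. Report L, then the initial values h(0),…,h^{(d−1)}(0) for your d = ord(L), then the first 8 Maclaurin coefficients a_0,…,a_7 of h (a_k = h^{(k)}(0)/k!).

L = (21 + 18·x)·Dx + (-37 - 72·x - 36·x^2)·Dx^2 + (10 + 22·x + 12·x^2)·Dx^3  (order 3).
h: a_k = 0, 0, -15/4, -37/8, -213/64, -1311/640, -2557/2560, -15867/35840, …
ICs: h(0) = 0, h′(0) = 0, h′′(0) = -15/2.

f: a_k = -3, -9, -27/2, -27/2, -81/8, -243/40, -243/80, -729/560, …
g: a_k = 3, 3/2, -3/8, 3/16, -15/128, 21/256, -63/1024, 99/2048, …
h₀=f+g: left-lcm gives L₀, ord ≤ 2.
∫: right-multiply L₀ by Dx.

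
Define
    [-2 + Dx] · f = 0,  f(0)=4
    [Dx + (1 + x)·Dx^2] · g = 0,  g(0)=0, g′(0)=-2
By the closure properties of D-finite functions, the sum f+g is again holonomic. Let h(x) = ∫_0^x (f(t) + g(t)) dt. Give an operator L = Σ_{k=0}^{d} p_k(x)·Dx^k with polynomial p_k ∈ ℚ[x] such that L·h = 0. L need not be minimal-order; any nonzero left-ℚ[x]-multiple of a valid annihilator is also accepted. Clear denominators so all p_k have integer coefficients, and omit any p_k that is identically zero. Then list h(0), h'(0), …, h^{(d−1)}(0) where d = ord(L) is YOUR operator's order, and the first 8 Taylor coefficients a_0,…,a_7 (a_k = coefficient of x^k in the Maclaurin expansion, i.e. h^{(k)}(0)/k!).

f: a_k = 4, 8, 8, 16/3, 8/3, 16/15, 16/45, 32/315, …
g: a_k = 0, -2, 1, -2/3, 1/2, -2/5, 1/3, -2/7, …
Sum ⇒ L₀ = lclm(L_f,L_g) in ℚ(x)⟨Dx⟩.
h=∫₀ˣh₀: take L = L₀·Dx.
L = (-8 - 4·x)·Dx^2 + (-2 - 8·x - 4·x^2)·Dx^3 + (3 + 5·x + 2·x^2)·Dx^4  (order 4).
h: a_k = 0, 4, 3, 3, 7/6, 19/30, 1/9, 31/315, …
ICs: h(0) = 0, h′(0) = 4, h′′(0) = 6, h′′′(0) = 18.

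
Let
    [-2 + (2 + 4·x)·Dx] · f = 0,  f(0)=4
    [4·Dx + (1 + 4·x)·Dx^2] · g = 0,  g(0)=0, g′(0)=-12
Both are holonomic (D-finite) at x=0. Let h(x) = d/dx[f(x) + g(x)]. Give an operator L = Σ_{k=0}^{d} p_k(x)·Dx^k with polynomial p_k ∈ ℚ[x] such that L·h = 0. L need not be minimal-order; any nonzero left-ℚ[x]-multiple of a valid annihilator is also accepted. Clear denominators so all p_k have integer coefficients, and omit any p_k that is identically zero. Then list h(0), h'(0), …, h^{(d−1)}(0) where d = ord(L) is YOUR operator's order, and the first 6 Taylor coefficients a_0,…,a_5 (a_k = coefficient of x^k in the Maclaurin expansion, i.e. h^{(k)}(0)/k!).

f: a_k = 4, 4, -2, 2, -5/2, 7/2, …
g: a_k = 0, -12, 24, -64, 192, -3072/5, …
Sum ⇒ L₀ = lclm(L_f,L_g) in ℚ(x)⟨Dx⟩.
h=h₀': d/dx-closure on L₀ ⇒ L.
L = (20 + 16·x) + (29 + 104·x + 80·x^2)·Dx + (3 + 22·x + 48·x^2 + 32·x^3)·Dx^2  (order 2).
h: a_k = -8, 44, -186, 758, -6109/2, 24513/2, …
ICs: h(0) = -8, h′(0) = 44.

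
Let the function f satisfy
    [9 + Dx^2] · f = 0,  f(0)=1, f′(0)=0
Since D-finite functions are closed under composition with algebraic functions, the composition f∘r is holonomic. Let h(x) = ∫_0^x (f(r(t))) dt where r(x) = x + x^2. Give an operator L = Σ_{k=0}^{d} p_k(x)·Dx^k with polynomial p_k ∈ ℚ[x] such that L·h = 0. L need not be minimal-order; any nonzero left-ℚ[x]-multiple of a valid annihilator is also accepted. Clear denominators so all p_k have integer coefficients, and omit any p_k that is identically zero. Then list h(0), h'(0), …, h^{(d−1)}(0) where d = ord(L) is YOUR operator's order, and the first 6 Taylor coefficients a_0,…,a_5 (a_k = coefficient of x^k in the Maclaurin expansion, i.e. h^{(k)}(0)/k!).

f: a_k = 1, 0, -9/2, 0, 27/8, 0, …
Substitute x→r, Dx→(1/r')Dx; clear ⇒ L₀.
h=∫h₀ ⇒ L = L₀·Dx.
L = (9 + 54·x + 108·x^2 + 72·x^3)·Dx - 2·Dx^2 + (1 + 2·x)·Dx^3  (order 3).
h: a_k = 0, 1, 0, -3/2, -9/4, -9/40, …
ICs: h(0) = 0, h′(0) = 1, h′′(0) = 0.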